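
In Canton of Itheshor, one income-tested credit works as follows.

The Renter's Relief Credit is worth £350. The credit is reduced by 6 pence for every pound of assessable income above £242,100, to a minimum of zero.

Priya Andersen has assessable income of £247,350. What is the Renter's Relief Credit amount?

Renter's Relief Credit: 6% of the £5,250 excess over £242,100 is £315; credit = £350 − £315 = £35.

£35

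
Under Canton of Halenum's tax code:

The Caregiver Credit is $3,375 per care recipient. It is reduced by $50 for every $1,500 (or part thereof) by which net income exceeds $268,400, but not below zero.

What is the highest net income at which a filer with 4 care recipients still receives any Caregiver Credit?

Full credit = 4 × $3,375 = $13,500.
After 269 increments the reduction is 269 × $50 = $13,450, leaving $50; one more increment wipes it out. Increment 269 ends at excess 269 × $1,500 = $403,500, so the highest qualifying income is $268,400 + $403,500 = $671,900.

$671,900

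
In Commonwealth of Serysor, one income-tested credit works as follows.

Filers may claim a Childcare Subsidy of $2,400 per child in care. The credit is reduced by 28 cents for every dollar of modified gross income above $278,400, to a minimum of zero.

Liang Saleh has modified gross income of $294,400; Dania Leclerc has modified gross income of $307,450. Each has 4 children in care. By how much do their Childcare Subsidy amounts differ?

Liang ($294,400): Childcare Subsidy: base = 4 × $2,400 = $9,600. 28% of the $16,000 excess over $278,400 is $4,480; credit = $9,600 − $4,480 = $5,120.
Dania ($307,450): Childcare Subsidy: base = 4 × $2,400 = $9,600. 28% of the $29,050 excess over $278,400 is $8,134; credit = $9,600 − $8,134 = $1,466.
Difference: |$5,120 − $1,466| = $3,654.

$3,654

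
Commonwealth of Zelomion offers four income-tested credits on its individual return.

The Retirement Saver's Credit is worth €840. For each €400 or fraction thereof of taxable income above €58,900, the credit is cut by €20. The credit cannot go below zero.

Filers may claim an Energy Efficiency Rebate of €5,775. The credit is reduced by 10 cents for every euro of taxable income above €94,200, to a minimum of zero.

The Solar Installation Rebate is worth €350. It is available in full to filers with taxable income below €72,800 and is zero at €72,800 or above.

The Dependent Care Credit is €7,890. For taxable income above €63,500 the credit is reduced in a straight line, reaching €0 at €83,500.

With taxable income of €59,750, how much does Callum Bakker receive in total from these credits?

Retirement Saver's Credit: income exceeds €58,900 by €850, which is 3 full-or-partial €400 increments; reduction = 3 × €20 = €60, leaving €780.
Energy Efficiency Rebate: €59,750 is at or below the €94,200 threshold, so the full €5,775 applies.
Solar Installation Rebate: €59,750 is below the €72,800 cutoff, so the full €350 applies.
Dependent Care Credit: €59,750 is at or below the €63,500 threshold, so the full €7,890 applies.
Total: €780 + €5,775 + €350 + €7,890 = €14,795.

€14,795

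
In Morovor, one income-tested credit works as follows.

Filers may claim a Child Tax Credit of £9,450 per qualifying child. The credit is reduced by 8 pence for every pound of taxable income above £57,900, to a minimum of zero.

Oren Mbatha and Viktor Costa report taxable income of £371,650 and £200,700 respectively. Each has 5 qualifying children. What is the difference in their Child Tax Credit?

£13,676

Oren (£371,650): Child Tax Credit: base = 5 × £9,450 = £47,250. 8% of the £313,750 excess over £57,900 is £25,100; credit = £47,250 − £25,100 = £22,150.
Viktor (£200,700): Child Tax Credit: base = 5 × £9,450 = £47,250. 8% of the £142,800 excess over £57,900 is £11,424; credit = £47,250 − £11,424 = £35,826.
Difference: |£22,150 − £35,826| = £13,676.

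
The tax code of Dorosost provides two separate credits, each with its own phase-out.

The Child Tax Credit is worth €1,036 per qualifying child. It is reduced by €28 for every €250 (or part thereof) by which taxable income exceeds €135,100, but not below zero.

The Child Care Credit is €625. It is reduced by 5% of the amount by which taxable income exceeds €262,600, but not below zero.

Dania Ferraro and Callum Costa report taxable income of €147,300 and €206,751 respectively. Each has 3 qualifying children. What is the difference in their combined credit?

Dania (€147,300): Child Tax Credit: base = 3 × €1,036 = €3,108. income exceeds €135,100 by €12,200, which is 49 full-or-partial €250 increments; reduction = 49 × €28 = €1,372, leaving €1,736. Child Care Credit: €147,300 is at or below the €262,600 threshold, so the full €625 applies. total €1,736 + €625 = €2,361
Callum (€206,751): Child Tax Credit: base = 3 × €1,036 = €3,108. income exceeds €135,100 by €71,651 → 287 increments × €28 = €8,036 ≥ base, so the credit is €0. Child Care Credit: €206,751 is at or below the €262,600 threshold, so the full €625 applies. total €0 + €625 = €625
Difference: |€2,361 − €625| = €1,736.

€1,736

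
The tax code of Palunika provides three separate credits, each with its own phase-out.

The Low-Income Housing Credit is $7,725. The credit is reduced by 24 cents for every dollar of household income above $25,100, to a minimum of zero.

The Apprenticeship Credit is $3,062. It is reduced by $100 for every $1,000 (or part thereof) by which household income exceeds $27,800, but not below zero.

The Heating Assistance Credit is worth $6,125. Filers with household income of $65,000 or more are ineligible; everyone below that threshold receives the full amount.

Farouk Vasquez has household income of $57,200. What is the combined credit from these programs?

$6,208

Low-Income Housing Credit: 24% of the $32,100 excess over $25,100 is $7,704; credit = $7,725 − $7,704 = $21.
Apprenticeship Credit: income exceeds $27,800 by $29,400, which is 30 full-or-partial $1,000 increments; reduction = 30 × $100 = $3,000, leaving $62.
Heating Assistance Credit: $57,200 is below the $65,000 cutoff, so the full $6,125 applies.
Total: $21 + $62 + $6,125 = $6,208.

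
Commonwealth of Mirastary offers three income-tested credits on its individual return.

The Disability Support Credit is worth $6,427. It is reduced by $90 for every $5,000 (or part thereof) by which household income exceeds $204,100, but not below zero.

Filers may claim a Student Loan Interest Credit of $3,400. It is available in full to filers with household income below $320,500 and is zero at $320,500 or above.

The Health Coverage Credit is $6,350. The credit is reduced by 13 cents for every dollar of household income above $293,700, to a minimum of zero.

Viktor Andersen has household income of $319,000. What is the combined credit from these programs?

$10,818

Disability Support Credit: income exceeds $204,100 by $114,900, which is 23 full-or-partial $5,000 increments; reduction = 23 × $90 = $2,070, leaving $4,357.
Student Loan Interest Credit: $319,000 is below the $320,500 cutoff, so the full $3,400 applies.
Health Coverage Credit: 13% of the $25,300 excess over $293,700 is $3,289; credit = $6,350 − $3,289 = $3,061.
Total: $4,357 + $3,400 + $3,061 = $10,818.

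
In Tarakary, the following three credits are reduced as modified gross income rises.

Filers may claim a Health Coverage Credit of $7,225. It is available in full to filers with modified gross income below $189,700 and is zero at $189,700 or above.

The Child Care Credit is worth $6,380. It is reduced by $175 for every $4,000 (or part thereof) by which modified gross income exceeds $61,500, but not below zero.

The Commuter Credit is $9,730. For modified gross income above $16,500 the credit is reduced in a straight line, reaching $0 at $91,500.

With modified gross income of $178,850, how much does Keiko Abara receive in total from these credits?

Health Coverage Credit: $178,850 is below the $189,700 cutoff, so the full $7,225 applies.
Child Care Credit: income exceeds $61,500 by $117,350, which is 30 full-or-partial $4,000 increments; reduction = 30 × $175 = $5,250, leaving $1,130.
Commuter Credit: $178,850 is at or above $91,500, so the credit is $0.
Total: $7,225 + $1,130 + $0 = $8,355.

$8,355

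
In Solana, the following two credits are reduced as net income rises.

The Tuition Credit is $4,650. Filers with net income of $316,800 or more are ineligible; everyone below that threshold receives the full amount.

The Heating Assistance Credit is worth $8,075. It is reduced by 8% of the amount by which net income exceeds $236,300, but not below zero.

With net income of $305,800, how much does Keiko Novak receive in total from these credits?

$7,165

Tuition Credit: $305,800 is below the $316,800 cutoff, so the full $4,650 applies.
Heating Assistance Credit: 8% of the $69,500 excess over $236,300 is $5,560; credit = $8,075 − $5,560 = $2,515.
Total: $4,650 + $2,515 = $7,165.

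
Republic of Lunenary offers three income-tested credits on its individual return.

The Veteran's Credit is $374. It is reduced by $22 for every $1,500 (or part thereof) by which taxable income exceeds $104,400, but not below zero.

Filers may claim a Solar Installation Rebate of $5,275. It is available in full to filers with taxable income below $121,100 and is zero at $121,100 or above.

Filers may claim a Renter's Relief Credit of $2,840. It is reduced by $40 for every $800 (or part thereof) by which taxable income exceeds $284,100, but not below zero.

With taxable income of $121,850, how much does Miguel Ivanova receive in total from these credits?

Veteran's Credit: income exceeds $104,400 by $17,450, which is 12 full-or-partial $1,500 increments; reduction = 12 × $22 = $264, leaving $110.
Solar Installation Rebate: $121,850 meets or exceeds the $121,100 cutoff, so the credit is $0.
Renter's Relief Credit: $121,850 is at or below the $284,100 threshold, so the full $2,840 applies.
Total: $110 + $0 + $2,840 = $2,950.

$2,950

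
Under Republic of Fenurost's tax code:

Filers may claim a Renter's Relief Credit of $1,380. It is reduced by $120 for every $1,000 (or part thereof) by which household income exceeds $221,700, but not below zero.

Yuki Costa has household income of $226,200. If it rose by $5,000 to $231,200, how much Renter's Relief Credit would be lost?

$600

At $226,200 — income exceeds $221,700 by $4,500, which is 5 full-or-partial $1,000 increments; reduction = 5 × $120 = $600, leaving $780.
At $231,200 — income exceeds $221,700 by $9,500, which is 10 full-or-partial $1,000 increments; reduction = 10 × $120 = $1,200, leaving $180.
Lost: $780 − $180 = $600.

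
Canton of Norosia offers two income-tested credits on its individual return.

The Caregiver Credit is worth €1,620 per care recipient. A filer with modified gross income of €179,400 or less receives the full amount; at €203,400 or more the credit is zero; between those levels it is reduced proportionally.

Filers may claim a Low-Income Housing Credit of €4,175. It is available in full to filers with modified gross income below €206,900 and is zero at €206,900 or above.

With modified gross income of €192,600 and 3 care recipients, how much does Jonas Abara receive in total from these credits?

Caregiver Credit: base = 3 × €1,620 = €4,860. €192,600 is €13,200 into a €24,000 phase-out range, leaving 10,800/24,000 of the credit: €4,860 × 10,800/24,000 = €2,187.
Low-Income Housing Credit: €192,600 is below the €206,900 cutoff, so the full €4,175 applies.
Total: €2,187 + €4,175 = €6,362.

€6,362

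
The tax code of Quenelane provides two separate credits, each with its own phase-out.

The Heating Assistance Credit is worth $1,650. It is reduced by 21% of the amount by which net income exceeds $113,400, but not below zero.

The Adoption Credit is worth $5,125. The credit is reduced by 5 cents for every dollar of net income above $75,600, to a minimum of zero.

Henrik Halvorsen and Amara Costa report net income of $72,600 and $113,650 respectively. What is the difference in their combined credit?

$1,955

Henrik ($72,600): Heating Assistance Credit: $72,600 is at or below the $113,400 threshold, so the full $1,650 applies. Adoption Credit: $72,600 is at or below the $75,600 threshold, so the full $5,125 applies. total $1,650 + $5,125 = $6,775
Amara ($113,650): Heating Assistance Credit: 21% of the $250 excess over $113,400 is $52.50; credit = $1,650 − $52.50 = $1,597.50. Adoption Credit: 5% of the $38,050 excess over $75,600 is $1,902.50; credit = $5,125 − $1,902.50 = $3,222.50. total $1,597.50 + $3,222.50 = $4,820
Difference: |$6,775 − $4,820| = $1,955.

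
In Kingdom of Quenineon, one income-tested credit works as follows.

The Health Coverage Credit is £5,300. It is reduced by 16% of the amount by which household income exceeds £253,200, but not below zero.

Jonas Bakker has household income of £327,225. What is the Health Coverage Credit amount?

£0

Health Coverage Credit: 16% of the £74,025 excess over £253,200 is £11,844 ≥ base, so the credit is £0.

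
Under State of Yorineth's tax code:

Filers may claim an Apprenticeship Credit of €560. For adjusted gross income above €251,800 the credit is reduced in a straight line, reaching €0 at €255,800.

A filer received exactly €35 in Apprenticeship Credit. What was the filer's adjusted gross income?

€35 is 35/560 of the full €560, so 525/560 of the €4,000 range has been used: income = €251,800 + €4,000 × 525/560 = €255,550.

€255,550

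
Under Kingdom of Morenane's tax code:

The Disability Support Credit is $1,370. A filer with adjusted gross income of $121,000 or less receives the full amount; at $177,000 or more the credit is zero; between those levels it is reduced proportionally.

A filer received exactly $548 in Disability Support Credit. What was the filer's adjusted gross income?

$548 is 548/1,370 of the full $1,370, so 822/1,370 of the $56,000 range has been used: income = $121,000 + $56,000 × 822/1,370 = $154,600.

$154,600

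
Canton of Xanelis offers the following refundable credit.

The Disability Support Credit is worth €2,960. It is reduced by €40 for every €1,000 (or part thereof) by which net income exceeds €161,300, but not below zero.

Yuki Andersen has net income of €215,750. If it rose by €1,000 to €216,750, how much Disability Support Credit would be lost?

At €215,750 — income exceeds €161,300 by €54,450, which is 55 full-or-partial €1,000 increments; reduction = 55 × €40 = €2,200, leaving €760.
At €216,750 — income exceeds €161,300 by €55,450, which is 56 full-or-partial €1,000 increments; reduction = 56 × €40 = €2,240, leaving €720.
Lost: €760 − €720 = €40.

€40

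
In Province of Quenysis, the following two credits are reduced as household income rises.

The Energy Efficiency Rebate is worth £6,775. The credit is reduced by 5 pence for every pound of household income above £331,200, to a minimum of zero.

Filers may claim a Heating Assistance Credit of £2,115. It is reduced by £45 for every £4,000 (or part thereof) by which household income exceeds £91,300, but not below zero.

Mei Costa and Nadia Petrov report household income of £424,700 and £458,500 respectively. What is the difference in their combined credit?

£1,690

Mei (£424,700): Energy Efficiency Rebate: 5% of the £93,500 excess over £331,200 is £4,675; credit = £6,775 − £4,675 = £2,100. Heating Assistance Credit: income exceeds £91,300 by £333,400 → 84 increments × £45 = £3,780 ≥ base, so the credit is £0. total £2,100 + £0 = £2,100
Nadia (£458,500): Energy Efficiency Rebate: 5% of the £127,300 excess over £331,200 is £6,365; credit = £6,775 − £6,365 = £410. Heating Assistance Credit: income exceeds £91,300 by £367,200 → 92 increments × £45 = £4,140 ≥ base, so the credit is £0. total £410 + £0 = £410
Difference: |£2,100 − £410| = £1,690.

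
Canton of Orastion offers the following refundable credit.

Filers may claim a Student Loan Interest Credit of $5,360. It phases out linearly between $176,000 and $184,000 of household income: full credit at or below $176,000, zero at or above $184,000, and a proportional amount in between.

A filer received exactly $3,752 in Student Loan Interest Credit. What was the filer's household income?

$178,400

$3,752 is 3,752/5,360 of the full $5,360, so 1,608/5,360 of the $8,000 range has been used: income = $176,000 + $8,000 × 1,608/5,360 = $178,400.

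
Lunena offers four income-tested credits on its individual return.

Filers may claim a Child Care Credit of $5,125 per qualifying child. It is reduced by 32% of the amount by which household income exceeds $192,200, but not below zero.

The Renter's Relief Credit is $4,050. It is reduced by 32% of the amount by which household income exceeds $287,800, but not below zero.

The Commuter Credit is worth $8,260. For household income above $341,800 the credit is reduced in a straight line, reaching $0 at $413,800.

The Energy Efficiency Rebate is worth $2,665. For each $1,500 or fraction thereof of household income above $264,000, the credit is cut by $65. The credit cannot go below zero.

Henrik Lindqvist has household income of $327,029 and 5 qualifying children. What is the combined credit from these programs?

$8,260

Child Care Credit: base = 5 × $5,125 = $25,625. 32% of the $134,829 excess over $192,200 is $43,145.28 ≥ base, so the credit is $0.
Renter's Relief Credit: 32% of the $39,229 excess over $287,800 is $12,553.28 ≥ base, so the credit is $0.
Commuter Credit: $327,029 is at or below the $341,800 threshold, so the full $8,260 applies.
Energy Efficiency Rebate: income exceeds $264,000 by $63,029 → 43 increments × $65 = $2,795 ≥ base, so the credit is $0.
Total: $0 + $0 + $8,260 + $0 = $8,260.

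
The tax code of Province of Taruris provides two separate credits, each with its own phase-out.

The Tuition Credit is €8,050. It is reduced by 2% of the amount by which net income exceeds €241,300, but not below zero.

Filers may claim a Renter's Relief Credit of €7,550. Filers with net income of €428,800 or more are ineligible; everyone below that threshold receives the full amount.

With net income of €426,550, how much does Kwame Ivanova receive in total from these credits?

Tuition Credit: 2% of the €185,250 excess over €241,300 is €3,705; credit = €8,050 − €3,705 = €4,345.
Renter's Relief Credit: €426,550 is below the €428,800 cutoff, so the full €7,550 applies.
Total: €4,345 + €7,550 = €11,895.

€11,895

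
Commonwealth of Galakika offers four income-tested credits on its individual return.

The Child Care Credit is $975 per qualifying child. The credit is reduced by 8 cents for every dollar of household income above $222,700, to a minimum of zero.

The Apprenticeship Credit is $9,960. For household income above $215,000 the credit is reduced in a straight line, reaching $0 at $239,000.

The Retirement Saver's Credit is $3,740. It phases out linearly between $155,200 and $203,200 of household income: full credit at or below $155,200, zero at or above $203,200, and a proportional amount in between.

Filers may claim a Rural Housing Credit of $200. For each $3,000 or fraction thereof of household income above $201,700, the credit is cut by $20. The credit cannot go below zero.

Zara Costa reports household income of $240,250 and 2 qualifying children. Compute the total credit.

Child Care Credit: base = 2 × $975 = $1,950. 8% of the $17,550 excess over $222,700 is $1,404; credit = $1,950 − $1,404 = $546.
Apprenticeship Credit: $240,250 is at or above $239,000, so the credit is $0.
Retirement Saver's Credit: $240,250 is at or above $203,200, so the credit is $0.
Rural Housing Credit: income exceeds $201,700 by $38,550 → 13 increments × $20 = $260 ≥ base, so the credit is $0.
Total: $546 + $0 + $0 + $0 = $546.

$546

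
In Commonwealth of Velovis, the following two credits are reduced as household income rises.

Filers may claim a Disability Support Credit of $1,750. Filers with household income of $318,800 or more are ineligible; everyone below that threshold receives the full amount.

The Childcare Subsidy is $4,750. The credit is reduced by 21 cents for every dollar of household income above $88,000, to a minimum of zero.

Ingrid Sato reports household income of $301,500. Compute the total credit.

$1,750

Disability Support Credit: $301,500 is below the $318,800 cutoff, so the full $1,750 applies.
Childcare Subsidy: 21% of the $213,500 excess over $88,000 is $44,835 ≥ base, so the credit is $0.
Total: $1,750 + $0 = $1,750.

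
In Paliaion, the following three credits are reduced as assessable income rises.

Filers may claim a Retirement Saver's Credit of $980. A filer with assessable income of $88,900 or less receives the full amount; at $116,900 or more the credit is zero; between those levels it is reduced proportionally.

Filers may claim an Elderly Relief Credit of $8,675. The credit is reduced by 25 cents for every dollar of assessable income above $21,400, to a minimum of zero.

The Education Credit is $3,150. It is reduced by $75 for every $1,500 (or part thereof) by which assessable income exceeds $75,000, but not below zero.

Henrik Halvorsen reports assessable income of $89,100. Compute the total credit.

$3,373

Retirement Saver's Credit: $89,100 is $200 into a $28,000 phase-out range, leaving 27,800/28,000 of the credit: $980 × 27,800/28,000 = $973.
Elderly Relief Credit: 25% of the $67,700 excess over $21,400 is $16,925 ≥ base, so the credit is $0.
Education Credit: income exceeds $75,000 by $14,100, which is 10 full-or-partial $1,500 increments; reduction = 10 × $75 = $750, leaving $2,400.
Total: $973 + $0 + $2,400 = $3,373.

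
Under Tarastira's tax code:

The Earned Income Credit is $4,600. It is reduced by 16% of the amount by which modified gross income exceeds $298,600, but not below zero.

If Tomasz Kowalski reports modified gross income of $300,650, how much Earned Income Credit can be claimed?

$4,272

Earned Income Credit: 16% of the $2,050 excess over $298,600 is $328; credit = $4,600 − $328 = $4,272.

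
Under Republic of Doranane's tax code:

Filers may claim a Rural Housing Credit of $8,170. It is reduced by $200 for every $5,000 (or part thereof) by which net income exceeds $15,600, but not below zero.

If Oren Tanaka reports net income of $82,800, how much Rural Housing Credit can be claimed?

$5,370

Rural Housing Credit: income exceeds $15,600 by $67,200, which is 14 full-or-partial $5,000 increments; reduction = 14 × $200 = $2,800, leaving $5,370.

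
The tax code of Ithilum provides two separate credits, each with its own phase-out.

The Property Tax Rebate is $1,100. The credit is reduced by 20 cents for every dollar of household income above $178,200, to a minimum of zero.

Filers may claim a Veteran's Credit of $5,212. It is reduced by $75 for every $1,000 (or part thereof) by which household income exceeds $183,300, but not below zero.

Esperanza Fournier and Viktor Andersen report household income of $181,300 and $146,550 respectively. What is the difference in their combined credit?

Esperanza ($181,300): Property Tax Rebate: 20% of the $3,100 excess over $178,200 is $620; credit = $1,100 − $620 = $480. Veteran's Credit: $181,300 is at or below the $183,300 threshold, so the full $5,212 applies. total $480 + $5,212 = $5,692
Viktor ($146,550): Property Tax Rebate: $146,550 is at or below the $178,200 threshold, so the full $1,100 applies. Veteran's Credit: $146,550 is at or below the $183,300 threshold, so the full $5,212 applies. total $1,100 + $5,212 = $6,312
Difference: |$5,692 − $6,312| = $620.

$620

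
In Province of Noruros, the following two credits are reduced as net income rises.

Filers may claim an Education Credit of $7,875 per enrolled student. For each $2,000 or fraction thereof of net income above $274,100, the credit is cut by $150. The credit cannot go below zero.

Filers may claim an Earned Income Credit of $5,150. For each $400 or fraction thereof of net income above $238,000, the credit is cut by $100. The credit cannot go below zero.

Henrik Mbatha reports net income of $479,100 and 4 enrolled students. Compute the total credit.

Education Credit: base = 4 × $7,875 = $31,500. income exceeds $274,100 by $205,000, which is 103 full-or-partial $2,000 increments; reduction = 103 × $150 = $15,450, leaving $16,050.
Earned Income Credit: income exceeds $238,000 by $241,100 → 603 increments × $100 = $60,300 ≥ base, so the credit is $0.
Total: $16,050 + $0 = $16,050.

$16,050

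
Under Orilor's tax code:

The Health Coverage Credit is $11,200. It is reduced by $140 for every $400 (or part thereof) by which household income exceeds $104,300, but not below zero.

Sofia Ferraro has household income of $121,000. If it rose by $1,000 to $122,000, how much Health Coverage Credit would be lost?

$420

At $121,000 — income exceeds $104,300 by $16,700, which is 42 full-or-partial $400 increments; reduction = 42 × $140 = $5,880, leaving $5,320.
At $122,000 — income exceeds $104,300 by $17,700, which is 45 full-or-partial $400 increments; reduction = 45 × $140 = $6,300, leaving $4,900.
Lost: $5,320 − $4,900 = $420.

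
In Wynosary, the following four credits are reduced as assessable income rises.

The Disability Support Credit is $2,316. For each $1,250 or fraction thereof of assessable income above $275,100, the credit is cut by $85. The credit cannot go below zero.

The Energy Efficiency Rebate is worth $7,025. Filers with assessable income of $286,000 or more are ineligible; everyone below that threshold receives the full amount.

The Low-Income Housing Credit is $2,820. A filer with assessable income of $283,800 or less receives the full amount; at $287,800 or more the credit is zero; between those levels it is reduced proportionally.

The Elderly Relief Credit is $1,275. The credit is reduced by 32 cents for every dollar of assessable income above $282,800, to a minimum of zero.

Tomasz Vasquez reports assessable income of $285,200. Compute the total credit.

Disability Support Credit: income exceeds $275,100 by $10,100, which is 9 full-or-partial $1,250 increments; reduction = 9 × $85 = $765, leaving $1,551.
Energy Efficiency Rebate: $285,200 is below the $286,000 cutoff, so the full $7,025 applies.
Low-Income Housing Credit: $285,200 is $1,400 into a $4,000 phase-out range, leaving 2,600/4,000 of the credit: $2,820 × 2,600/4,000 = $1,833.
Elderly Relief Credit: 32% of the $2,400 excess over $282,800 is $768; credit = $1,275 − $768 = $507.
Total: $1,551 + $7,025 + $1,833 + $507 = $10,916.

$10,916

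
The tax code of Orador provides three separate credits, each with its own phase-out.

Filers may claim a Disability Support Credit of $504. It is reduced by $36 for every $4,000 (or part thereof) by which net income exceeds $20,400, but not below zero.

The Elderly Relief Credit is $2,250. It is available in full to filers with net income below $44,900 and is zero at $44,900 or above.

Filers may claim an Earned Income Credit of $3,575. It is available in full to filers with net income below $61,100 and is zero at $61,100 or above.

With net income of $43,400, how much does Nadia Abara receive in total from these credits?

Disability Support Credit: income exceeds $20,400 by $23,000, which is 6 full-or-partial $4,000 increments; reduction = 6 × $36 = $216, leaving $288.
Elderly Relief Credit: $43,400 is below the $44,900 cutoff, so the full $2,250 applies.
Earned Income Credit: $43,400 is below the $61,100 cutoff, so the full $3,575 applies.
Total: $288 + $2,250 + $3,575 = $6,113.

$6,113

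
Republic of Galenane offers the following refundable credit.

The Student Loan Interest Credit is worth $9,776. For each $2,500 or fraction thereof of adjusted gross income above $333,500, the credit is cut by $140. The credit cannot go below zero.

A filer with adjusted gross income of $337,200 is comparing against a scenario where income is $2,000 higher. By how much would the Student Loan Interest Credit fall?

At $337,200 — income exceeds $333,500 by $3,700, which is 2 full-or-partial $2,500 increments; reduction = 2 × $140 = $280, leaving $9,496.
At $339,200 — income exceeds $333,500 by $5,700, which is 3 full-or-partial $2,500 increments; reduction = 3 × $140 = $420, leaving $9,356.
Lost: $9,496 − $9,356 = $140.

$140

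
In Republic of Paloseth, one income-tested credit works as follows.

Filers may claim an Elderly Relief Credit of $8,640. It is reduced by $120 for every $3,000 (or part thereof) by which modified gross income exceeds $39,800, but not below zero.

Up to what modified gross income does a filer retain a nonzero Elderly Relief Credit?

After 71 increments the reduction is 71 × $120 = $8,520, leaving $120; one more increment wipes it out. Increment 71 ends at excess 71 × $3,000 = $213,000, so the highest qualifying income is $39,800 + $213,000 = $252,800.

$252,800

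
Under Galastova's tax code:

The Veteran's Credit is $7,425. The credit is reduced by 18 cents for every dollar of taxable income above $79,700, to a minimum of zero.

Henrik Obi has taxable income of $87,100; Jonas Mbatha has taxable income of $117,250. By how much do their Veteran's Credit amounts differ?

$5,427

Henrik ($87,100): Veteran's Credit: 18% of the $7,400 excess over $79,700 is $1,332; credit = $7,425 − $1,332 = $6,093.
Jonas ($117,250): Veteran's Credit: 18% of the $37,550 excess over $79,700 is $6,759; credit = $7,425 − $6,759 = $666.
Difference: |$6,093 − $666| = $5,427.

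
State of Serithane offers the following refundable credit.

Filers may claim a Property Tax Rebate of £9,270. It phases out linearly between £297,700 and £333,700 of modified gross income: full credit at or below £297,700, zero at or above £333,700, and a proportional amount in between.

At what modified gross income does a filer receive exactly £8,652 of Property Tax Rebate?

£300,100

£8,652 is 8,652/9,270 of the full £9,270, so 618/9,270 of the £36,000 range has been used: income = £297,700 + £36,000 × 618/9,270 = £300,100.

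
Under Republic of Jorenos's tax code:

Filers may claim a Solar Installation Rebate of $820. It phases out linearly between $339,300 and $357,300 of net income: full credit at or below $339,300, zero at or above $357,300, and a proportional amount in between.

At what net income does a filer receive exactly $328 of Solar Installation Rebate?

$328 is 328/820 of the full $820, so 492/820 of the $18,000 range has been used: income = $339,300 + $18,000 × 492/820 = $350,100.

$350,100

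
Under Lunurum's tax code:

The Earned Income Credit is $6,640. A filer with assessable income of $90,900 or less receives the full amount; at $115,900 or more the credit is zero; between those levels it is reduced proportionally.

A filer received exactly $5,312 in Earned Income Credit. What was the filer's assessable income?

$5,312 is 5,312/6,640 of the full $6,640, so 1,328/6,640 of the $25,000 range has been used: income = $90,900 + $25,000 × 1,328/6,640 = $95,900.

$95,900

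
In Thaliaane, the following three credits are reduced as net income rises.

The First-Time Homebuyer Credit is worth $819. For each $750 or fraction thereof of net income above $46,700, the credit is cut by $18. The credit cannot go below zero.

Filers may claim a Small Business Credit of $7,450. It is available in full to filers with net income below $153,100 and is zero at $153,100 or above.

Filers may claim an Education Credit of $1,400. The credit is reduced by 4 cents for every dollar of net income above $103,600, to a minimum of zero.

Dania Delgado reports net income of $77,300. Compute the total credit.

First-Time Homebuyer Credit: income exceeds $46,700 by $30,600, which is 41 full-or-partial $750 increments; reduction = 41 × $18 = $738, leaving $81.
Small Business Credit: $77,300 is below the $153,100 cutoff, so the full $7,450 applies.
Education Credit: $77,300 is at or below the $103,600 threshold, so the full $1,400 applies.
Total: $81 + $7,450 + $1,400 = $8,931.

$8,931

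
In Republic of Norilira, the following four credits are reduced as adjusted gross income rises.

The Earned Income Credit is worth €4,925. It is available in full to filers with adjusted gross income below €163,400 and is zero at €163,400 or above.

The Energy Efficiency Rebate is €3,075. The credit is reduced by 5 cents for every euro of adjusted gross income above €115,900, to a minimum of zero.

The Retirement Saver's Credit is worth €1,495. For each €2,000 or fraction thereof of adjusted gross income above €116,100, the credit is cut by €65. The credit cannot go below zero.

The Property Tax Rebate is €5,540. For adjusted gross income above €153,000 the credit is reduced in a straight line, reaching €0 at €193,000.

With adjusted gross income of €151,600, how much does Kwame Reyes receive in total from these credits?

€12,080

Earned Income Credit: €151,600 is below the €163,400 cutoff, so the full €4,925 applies.
Energy Efficiency Rebate: 5% of the €35,700 excess over €115,900 is €1,785; credit = €3,075 − €1,785 = €1,290.
Retirement Saver's Credit: income exceeds €116,100 by €35,500, which is 18 full-or-partial €2,000 increments; reduction = 18 × €65 = €1,170, leaving €325.
Property Tax Rebate: €151,600 is at or below the €153,000 threshold, so the full €5,540 applies.
Total: €4,925 + €1,290 + €325 + €5,540 = €12,080.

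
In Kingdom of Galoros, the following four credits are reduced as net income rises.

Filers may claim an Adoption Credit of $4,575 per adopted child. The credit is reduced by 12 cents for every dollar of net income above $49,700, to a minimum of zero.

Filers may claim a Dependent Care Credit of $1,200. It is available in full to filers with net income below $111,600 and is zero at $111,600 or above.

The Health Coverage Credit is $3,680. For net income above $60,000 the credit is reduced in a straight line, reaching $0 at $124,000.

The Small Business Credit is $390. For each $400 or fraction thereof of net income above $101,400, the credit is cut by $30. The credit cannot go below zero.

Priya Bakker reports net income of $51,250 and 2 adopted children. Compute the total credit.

Adoption Credit: base = 2 × $4,575 = $9,150. 12% of the $1,550 excess over $49,700 is $186; credit = $9,150 − $186 = $8,964.
Dependent Care Credit: $51,250 is below the $111,600 cutoff, so the full $1,200 applies.
Health Coverage Credit: $51,250 is at or below the $60,000 threshold, so the full $3,680 applies.
Small Business Credit: $51,250 is at or below the $101,400 threshold, so the full $390 applies.
Total: $8,964 + $1,200 + $3,680 + $390 = $14,234.

$14,234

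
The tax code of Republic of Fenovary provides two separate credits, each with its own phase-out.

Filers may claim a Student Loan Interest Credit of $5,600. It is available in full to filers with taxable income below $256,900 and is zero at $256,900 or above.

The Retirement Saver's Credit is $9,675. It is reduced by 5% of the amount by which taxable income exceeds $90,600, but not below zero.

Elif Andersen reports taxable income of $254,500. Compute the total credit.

Student Loan Interest Credit: $254,500 is below the $256,900 cutoff, so the full $5,600 applies.
Retirement Saver's Credit: 5% of the $163,900 excess over $90,600 is $8,195; credit = $9,675 − $8,195 = $1,480.
Total: $5,600 + $1,480 = $7,080.

$7,080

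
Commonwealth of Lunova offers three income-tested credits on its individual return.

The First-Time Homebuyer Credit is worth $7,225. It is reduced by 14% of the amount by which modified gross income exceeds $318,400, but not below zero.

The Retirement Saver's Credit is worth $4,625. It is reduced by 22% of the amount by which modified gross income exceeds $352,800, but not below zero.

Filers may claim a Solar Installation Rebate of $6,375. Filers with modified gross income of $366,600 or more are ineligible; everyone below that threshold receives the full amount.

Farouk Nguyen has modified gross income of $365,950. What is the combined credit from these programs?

First-Time Homebuyer Credit: 14% of the $47,550 excess over $318,400 is $6,657; credit = $7,225 − $6,657 = $568.
Retirement Saver's Credit: 22% of the $13,150 excess over $352,800 is $2,893; credit = $4,625 − $2,893 = $1,732.
Solar Installation Rebate: $365,950 is below the $366,600 cutoff, so the full $6,375 applies.
Total: $568 + $1,732 + $6,375 = $8,675.

$8,675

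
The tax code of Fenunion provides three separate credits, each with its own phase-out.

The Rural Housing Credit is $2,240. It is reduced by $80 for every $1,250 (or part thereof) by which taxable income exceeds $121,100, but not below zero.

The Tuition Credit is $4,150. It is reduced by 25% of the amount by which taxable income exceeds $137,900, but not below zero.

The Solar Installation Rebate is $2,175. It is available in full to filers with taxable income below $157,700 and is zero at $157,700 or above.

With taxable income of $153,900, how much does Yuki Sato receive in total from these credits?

$2,405

Rural Housing Credit: income exceeds $121,100 by $32,800, which is 27 full-or-partial $1,250 increments; reduction = 27 × $80 = $2,160, leaving $80.
Tuition Credit: 25% of the $16,000 excess over $137,900 is $4,000; credit = $4,150 − $4,000 = $150.
Solar Installation Rebate: $153,900 is below the $157,700 cutoff, so the full $2,175 applies.
Total: $80 + $150 + $2,175 = $2,405.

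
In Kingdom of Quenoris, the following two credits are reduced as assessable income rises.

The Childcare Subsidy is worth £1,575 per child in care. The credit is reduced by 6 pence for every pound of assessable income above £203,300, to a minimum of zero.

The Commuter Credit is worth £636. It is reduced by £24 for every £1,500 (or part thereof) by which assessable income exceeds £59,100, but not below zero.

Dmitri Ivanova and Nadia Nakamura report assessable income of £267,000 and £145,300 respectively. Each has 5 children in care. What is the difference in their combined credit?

Dmitri (£267,000): Childcare Subsidy: base = 5 × £1,575 = £7,875. 6% of the £63,700 excess over £203,300 is £3,822; credit = £7,875 − £3,822 = £4,053. Commuter Credit: income exceeds £59,100 by £207,900 → 139 increments × £24 = £3,336 ≥ base, so the credit is £0. total £4,053 + £0 = £4,053
Nadia (£145,300): Childcare Subsidy: base = 5 × £1,575 = £7,875. £145,300 is at or below the £203,300 threshold, so the full £7,875 applies. Commuter Credit: income exceeds £59,100 by £86,200 → 58 increments × £24 = £1,392 ≥ base, so the credit is £0. total £7,875 + £0 = £7,875
Difference: |£4,053 − £7,875| = £3,822.

£3,822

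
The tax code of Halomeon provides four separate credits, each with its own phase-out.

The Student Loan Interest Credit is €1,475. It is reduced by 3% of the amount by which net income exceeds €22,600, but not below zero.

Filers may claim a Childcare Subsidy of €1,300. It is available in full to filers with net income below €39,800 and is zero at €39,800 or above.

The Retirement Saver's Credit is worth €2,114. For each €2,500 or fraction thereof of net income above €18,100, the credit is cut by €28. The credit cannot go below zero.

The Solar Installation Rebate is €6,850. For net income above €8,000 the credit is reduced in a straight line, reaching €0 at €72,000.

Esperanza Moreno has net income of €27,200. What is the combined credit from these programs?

€9,434

Student Loan Interest Credit: 3% of the €4,600 excess over €22,600 is €138; credit = €1,475 − €138 = €1,337.
Childcare Subsidy: €27,200 is below the €39,800 cutoff, so the full €1,300 applies.
Retirement Saver's Credit: income exceeds €18,100 by €9,100, which is 4 full-or-partial €2,500 increments; reduction = 4 × €28 = €112, leaving €2,002.
Solar Installation Rebate: €27,200 is €19,200 into a €64,000 phase-out range, leaving 44,800/64,000 of the credit: €6,850 × 44,800/64,000 = €4,795.
Total: €1,337 + €1,300 + €2,002 + €4,795 = €9,434.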